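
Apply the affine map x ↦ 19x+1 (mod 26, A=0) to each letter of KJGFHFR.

K(10): 19·10+1=191≡9 → J
J(9): 19·9+1=172≡16 → Q
G(6): 19·6+1=115≡11 → L
F(5): 19·5+1=96≡18 → S
H(7): 19·7+1=134≡4 → E
F(5): 19·5+1=96≡18 → S
R(17): 19·17+1=324≡12 → M

JQLSESM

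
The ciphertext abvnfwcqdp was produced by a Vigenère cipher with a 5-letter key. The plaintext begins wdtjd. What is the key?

eycec

Subtract each crib letter from the matching ciphertext letter (mod 26):
a(0)−w(22)=-22≡4 → e
b(1)−d(3)=-2≡24 → y
v(21)−t(19)=2 → c
n(13)−j(9)=4 → e
f(5)−d(3)=2 → c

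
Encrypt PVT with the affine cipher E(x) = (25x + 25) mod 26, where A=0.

KEG

P(15): 25·15+25=400≡10 → K
V(21): 25·21+25=550≡4 → E
T(19): 25·19+25=500≡6 → G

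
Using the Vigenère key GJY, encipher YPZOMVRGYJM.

EYXUVTXPWPV

Repeat the key across the message: GJYGJYGJYGJ
Y(24)+G(6): 30≡4 → E
P(15)+J(9): 24 → Y
Z(25)+Y(24): 49≡23 → X
O(14)+G(6): 20 → U
M(12)+J(9): 21 → V
V(21)+Y(24): 45≡19 → T
R(17)+G(6): 23 → X
G(6)+J(9): 15 → P
Y(24)+Y(24): 48≡22 → W
J(9)+G(6): 15 → P
M(12)+J(9): 21 → V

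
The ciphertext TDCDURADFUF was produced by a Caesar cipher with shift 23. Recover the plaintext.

WGFGXUDGIXI

T(19): 19−23=-4≡22 → W
D(3): 3−23=-20≡6 → G
C(2): 2−23=-21≡5 → F
D(3): 3−23=-20≡6 → G
U(20): 20−23=-3≡23 → X
R(17): 17−23=-6≡20 → U
A(0): 0−23=-23≡3 → D
D(3): 3−23=-20≡6 → G
F(5): 5−23=-18≡8 → I
U(20): 20−23=-3≡23 → X
F(5): 5−23=-18≡8 → I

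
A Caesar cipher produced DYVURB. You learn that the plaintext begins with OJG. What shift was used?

From the crib: D(3)−O(14)=-11≡15, so the shift is 15.

15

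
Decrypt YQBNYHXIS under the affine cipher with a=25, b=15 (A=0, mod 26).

RZOCRISHX

The inverse of 25 mod 26 is 25, since 25·25=625≡1. Apply D(y)=25·(y−15) mod 26:
Y(24): 25·(24−15)=225≡17 → R
Q(16): 25·(16−15)=25 → Z
B(1): 25·(1−15)=-350≡14 → O
N(13): 25·(13−15)=-50≡2 → C
Y(24): 25·(24−15)=225≡17 → R
H(7): 25·(7−15)=-200≡8 → I
X(23): 25·(23−15)=200≡18 → S
I(8): 25·(8−15)=-175≡7 → H
S(18): 25·(18−15)=75≡23 → X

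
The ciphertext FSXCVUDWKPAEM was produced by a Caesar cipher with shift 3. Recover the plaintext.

CPUZSRATHMXBJ

F(5): 5−3=2 → C
S(18): 18−3=15 → P
X(23): 23−3=20 → U
C(2): 2−3=-1≡25 → Z
V(21): 21−3=18 → S
U(20): 20−3=17 → R
D(3): 3−3=0 → A
W(22): 22−3=19 → T
K(10): 10−3=7 → H
P(15): 15−3=12 → M
A(0): 0−3=-3≡23 → X
E(4): 4−3=1 → B
M(12): 12−3=9 → J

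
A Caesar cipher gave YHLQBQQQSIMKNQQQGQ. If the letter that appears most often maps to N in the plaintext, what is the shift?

The most frequent ciphertext letter is Q (appears 8 times).
Q is position 16; N is position 13.
Shift = 3.

3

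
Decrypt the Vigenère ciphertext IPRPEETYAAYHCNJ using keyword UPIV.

OAJUKPLDGLQMIYB

Repeat the key across the ciphertext: UPIVUPIVUPIVUPI
I(8)−U(20): -12≡14 → O
P(15)−P(15): 0 → A
R(17)−I(8): 9 → J
P(15)−V(21): -6≡20 → U
E(4)−U(20): -16≡10 → K
E(4)−P(15): -11≡15 → P
T(19)−I(8): 11 → L
Y(24)−V(21): 3 → D
A(0)−U(20): -20≡6 → G
A(0)−P(15): -15≡11 → L
Y(24)−I(8): 16 → Q
H(7)−V(21): -14≡12 → M
C(2)−U(20): -18≡8 → I
N(13)−P(15): -2≡24 → Y
J(9)−I(8): 1 → B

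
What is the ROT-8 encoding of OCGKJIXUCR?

WKOSRQFCKZ

O(14): 14+8=22 → W
C(2): 2+8=10 → K
G(6): 6+8=14 → O
K(10): 10+8=18 → S
J(9): 9+8=17 → R
I(8): 8+8=16 → Q
X(23): 23+8=31≡5 → F
U(20): 20+8=28≡2 → C
C(2): 2+8=10 → K
R(17): 17+8=25 → Z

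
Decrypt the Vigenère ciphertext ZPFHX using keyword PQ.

KZQRI

Repeat the key across the ciphertext: PQPQP
Z(25)−P(15): 10 → K
P(15)−Q(16): -1≡25 → Z
F(5)−P(15): -10≡16 → Q
H(7)−Q(16): -9≡17 → R
X(23)−P(15): 8 → I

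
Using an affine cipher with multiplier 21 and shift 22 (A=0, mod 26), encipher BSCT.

RKMF

B(1): 21·1+22=43≡17 → R
S(18): 21·18+22=400≡10 → K
C(2): 21·2+22=64≡12 → M
T(19): 21·19+22=421≡5 → F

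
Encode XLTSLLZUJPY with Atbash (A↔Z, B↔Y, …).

X(23) → C(2)
L(11) → O(14)
T(19) → G(6)
S(18) → H(7)
L(11) → O(14)
L(11) → O(14)
Z(25) → A(0)
U(20) → F(5)
J(9) → Q(16)
P(15) → K(10)
Y(24) → B(1)

COGHOOAFQKB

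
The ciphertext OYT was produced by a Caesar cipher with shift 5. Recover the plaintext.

JTO

O(14): 14−5=9 → J
Y(24): 24−5=19 → T
T(19): 19−5=14 → O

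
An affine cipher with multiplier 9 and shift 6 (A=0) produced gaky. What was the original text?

The inverse of 9 mod 26 is 3, since 9·3=27≡1. Apply D(y)=3·(y−6) mod 26:
g(6): 3·(6−6)=0 → a
a(0): 3·(0−6)=-18≡8 → i
k(10): 3·(10−6)=12 → m
y(24): 3·(24−6)=54≡2 → c

aimc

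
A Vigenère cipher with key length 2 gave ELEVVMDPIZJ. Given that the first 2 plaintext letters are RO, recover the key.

Subtract each crib letter from the matching ciphertext letter (mod 26):
E(4)−R(17)=-13≡13 → N
L(11)−O(14)=-3≡23 → X

NX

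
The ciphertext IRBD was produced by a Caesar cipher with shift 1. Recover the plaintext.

HQAC

I(8): 8−1=7 → H
R(17): 17−1=16 → Q
B(1): 1−1=0 → A
D(3): 3−1=2 → C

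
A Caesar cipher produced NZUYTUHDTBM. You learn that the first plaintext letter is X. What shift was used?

From the crib: N(13)−X(23)=-10≡16, so the shift is 16.

16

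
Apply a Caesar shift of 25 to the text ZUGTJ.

Z(25): 25+25=50≡24 → Y
U(20): 20+25=45≡19 → T
G(6): 6+25=31≡5 → F
T(19): 19+25=44≡18 → S
J(9): 9+25=34≡8 → I

YTFSI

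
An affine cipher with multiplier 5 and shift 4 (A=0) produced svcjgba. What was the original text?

itkbqpu

The inverse of 5 mod 26 is 21, since 5·21=105≡1. Apply D(y)=21·(y−4) mod 26:
s(18): 21·(18−4)=294≡8 → i
v(21): 21·(21−4)=357≡19 → t
c(2): 21·(2−4)=-42≡10 → k
j(9): 21·(9−4)=105≡1 → b
g(6): 21·(6−4)=42≡16 → q
b(1): 21·(1−4)=-63≡15 → p
a(0): 21·(0−4)=-84≡20 → u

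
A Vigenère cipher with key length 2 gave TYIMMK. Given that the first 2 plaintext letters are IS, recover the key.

Subtract each crib letter from the matching ciphertext letter (mod 26):
T(19)−I(8)=11 → L
Y(24)−S(18)=6 → G

LG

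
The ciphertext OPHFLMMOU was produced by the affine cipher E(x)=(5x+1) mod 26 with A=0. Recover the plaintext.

The inverse of 5 mod 26 is 21, since 5·21=105≡1. Apply D(y)=21·(y−1) mod 26:
O(14): 21·(14−1)=273≡13 → N
P(15): 21·(15−1)=294≡8 → I
H(7): 21·(7−1)=126≡22 → W
F(5): 21·(5−1)=84≡6 → G
L(11): 21·(11−1)=210≡2 → C
M(12): 21·(12−1)=231≡23 → X
M(12): 21·(12−1)=231≡23 → X
O(14): 21·(14−1)=273≡13 → N
U(20): 21·(20−1)=399≡9 → J

NIWGCXXNJ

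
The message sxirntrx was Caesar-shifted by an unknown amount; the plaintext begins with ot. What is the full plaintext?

otenjpnt

From the crib: s(18)−o(14)=4, so the shift is 4.
Subtract 4 from each ciphertext letter:
s(18): 18−4=14 → o
x(23): 23−4=19 → t
i(8): 8−4=4 → e
r(17): 17−4=13 → n
n(13): 13−4=9 → j
t(19): 19−4=15 → p
r(17): 17−4=13 → n
x(23): 23−4=19 → t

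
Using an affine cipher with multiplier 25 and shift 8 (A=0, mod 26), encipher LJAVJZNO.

L(11): 25·11+8=283≡23 → X
J(9): 25·9+8=233≡25 → Z
A(0): 25·0+8=8 → I
V(21): 25·21+8=533≡13 → N
J(9): 25·9+8=233≡25 → Z
Z(25): 25·25+8=633≡9 → J
N(13): 25·13+8=333≡21 → V
O(14): 25·14+8=358≡20 → U

XZINZJVU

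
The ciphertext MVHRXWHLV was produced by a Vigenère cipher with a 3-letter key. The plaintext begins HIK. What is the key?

FNX

Subtract each crib letter from the matching ciphertext letter (mod 26):
M(12)−H(7)=5 → F
V(21)−I(8)=13 → N
H(7)−K(10)=-3≡23 → X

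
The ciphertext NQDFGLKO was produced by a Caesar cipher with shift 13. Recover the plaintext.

N(13): 13−13=0 → A
Q(16): 16−13=3 → D
D(3): 3−13=-10≡16 → Q
F(5): 5−13=-8≡18 → S
G(6): 6−13=-7≡19 → T
L(11): 11−13=-2≡24 → Y
K(10): 10−13=-3≡23 → X
O(14): 14−13=1 → B

ADQSTYXB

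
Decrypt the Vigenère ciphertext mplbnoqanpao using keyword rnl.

vcakadzncynd

Repeat the key across the ciphertext: rnlrnlrnlrnl
m(12)−r(17): -5≡21 → v
p(15)−n(13): 2 → c
l(11)−l(11): 0 → a
b(1)−r(17): -16≡10 → k
n(13)−n(13): 0 → a
o(14)−l(11): 3 → d
q(16)−r(17): -1≡25 → z
a(0)−n(13): -13≡13 → n
n(13)−l(11): 2 → c
p(15)−r(17): -2≡24 → y
a(0)−n(13): -13≡13 → n
o(14)−l(11): 3 → d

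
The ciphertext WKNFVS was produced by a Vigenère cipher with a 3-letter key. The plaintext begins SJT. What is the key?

EBU

Subtract each crib letter from the matching ciphertext letter (mod 26):
W(22)−S(18)=4 → E
K(10)−J(9)=1 → B
N(13)−T(19)=-6≡20 → U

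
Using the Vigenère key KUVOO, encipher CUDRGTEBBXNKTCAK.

Repeat the key across the message: KUVOOKUVOOKUVOOK
C(2)+K(10): 12 → M
U(20)+U(20): 40≡14 → O
D(3)+V(21): 24 → Y
R(17)+O(14): 31≡5 → F
G(6)+O(14): 20 → U
T(19)+K(10): 29≡3 → D
E(4)+U(20): 24 → Y
B(1)+V(21): 22 → W
B(1)+O(14): 15 → P
X(23)+O(14): 37≡11 → L
N(13)+K(10): 23 → X
K(10)+U(20): 30≡4 → E
T(19)+V(21): 40≡14 → O
C(2)+O(14): 16 → Q
A(0)+O(14): 14 → O
K(10)+K(10): 20 → U

MOYFUDYWPLXEOQOU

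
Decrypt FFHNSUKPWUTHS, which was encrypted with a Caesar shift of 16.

PPRXCEUZGEDRC

F(5): 5−16=-11≡15 → P
F(5): 5−16=-11≡15 → P
H(7): 7−16=-9≡17 → R
N(13): 13−16=-3≡23 → X
S(18): 18−16=2 → C
U(20): 20−16=4 → E
K(10): 10−16=-6≡20 → U
P(15): 15−16=-1≡25 → Z
W(22): 22−16=6 → G
U(20): 20−16=4 → E
T(19): 19−16=3 → D
H(7): 7−16=-9≡17 → R
S(18): 18−16=2 → C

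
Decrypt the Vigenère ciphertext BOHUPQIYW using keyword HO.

UAAGICBKP

Repeat the key across the ciphertext: HOHOHOHOH
B(1)−H(7): -6≡20 → U
O(14)−O(14): 0 → A
H(7)−H(7): 0 → A
U(20)−O(14): 6 → G
P(15)−H(7): 8 → I
Q(16)−O(14): 2 → C
I(8)−H(7): 1 → B
Y(24)−O(14): 10 → K
W(22)−H(7): 15 → P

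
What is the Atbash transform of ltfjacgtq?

l(11) → o(14)
t(19) → g(6)
f(5) → u(20)
j(9) → q(16)
a(0) → z(25)
c(2) → x(23)
g(6) → t(19)
t(19) → g(6)
q(16) → j(9)

oguqzxtgj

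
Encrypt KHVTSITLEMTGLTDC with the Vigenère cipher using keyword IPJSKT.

Repeat the key across the message: IPJSKTIPJSKTIPJS
K(10)+I(8): 18 → S
H(7)+P(15): 22 → W
V(21)+J(9): 30≡4 → E
T(19)+S(18): 37≡11 → L
S(18)+K(10): 28≡2 → C
I(8)+T(19): 27≡1 → B
T(19)+I(8): 27≡1 → B
L(11)+P(15): 26≡0 → A
E(4)+J(9): 13 → N
M(12)+S(18): 30≡4 → E
T(19)+K(10): 29≡3 → D
G(6)+T(19): 25 → Z
L(11)+I(8): 19 → T
T(19)+P(15): 34≡8 → I
D(3)+J(9): 12 → M
C(2)+S(18): 20 → U

SWELCBBANEDZTIMU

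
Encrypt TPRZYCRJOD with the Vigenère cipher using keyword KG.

Repeat the key across the message: KGKGKGKGKG
T(19)+K(10): 29≡3 → D
P(15)+G(6): 21 → V
R(17)+K(10): 27≡1 → B
Z(25)+G(6): 31≡5 → F
Y(24)+K(10): 34≡8 → I
C(2)+G(6): 8 → I
R(17)+K(10): 27≡1 → B
J(9)+G(6): 15 → P
O(14)+K(10): 24 → Y
D(3)+G(6): 9 → J

DVBFIIBPYJ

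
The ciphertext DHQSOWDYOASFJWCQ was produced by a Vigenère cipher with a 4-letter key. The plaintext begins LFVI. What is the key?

Subtract each crib letter from the matching ciphertext letter (mod 26):
D(3)−L(11)=-8≡18 → S
H(7)−F(5)=2 → C
Q(16)−V(21)=-5≡21 → V
S(18)−I(8)=10 → K

SCVK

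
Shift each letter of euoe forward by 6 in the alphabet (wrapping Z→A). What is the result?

kauk

e(4): 4+6=10 → k
u(20): 20+6=26≡0 → a
o(14): 14+6=20 → u
e(4): 4+6=10 → k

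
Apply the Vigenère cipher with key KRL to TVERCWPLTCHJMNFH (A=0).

Repeat the key across the message: KRLKRLKRLKRLKRLK
T(19)+K(10): 29≡3 → D
V(21)+R(17): 38≡12 → M
E(4)+L(11): 15 → P
R(17)+K(10): 27≡1 → B
C(2)+R(17): 19 → T
W(22)+L(11): 33≡7 → H
P(15)+K(10): 25 → Z
L(11)+R(17): 28≡2 → C
T(19)+L(11): 30≡4 → E
C(2)+K(10): 12 → M
H(7)+R(17): 24 → Y
J(9)+L(11): 20 → U
M(12)+K(10): 22 → W
N(13)+R(17): 30≡4 → E
F(5)+L(11): 16 → Q
H(7)+K(10): 17 → R

DMPBTHZCEMYUWEQR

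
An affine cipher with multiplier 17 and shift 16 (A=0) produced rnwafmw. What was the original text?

The inverse of 17 mod 26 is 23, since 17·23=391≡1. Apply D(y)=23·(y−16) mod 26:
r(17): 23·(17−16)=23 → x
n(13): 23·(13−16)=-69≡9 → j
w(22): 23·(22−16)=138≡8 → i
a(0): 23·(0−16)=-368≡22 → w
f(5): 23·(5−16)=-253≡7 → h
m(12): 23·(12−16)=-92≡12 → m
w(22): 23·(22−16)=138≡8 → i

xjiwhmi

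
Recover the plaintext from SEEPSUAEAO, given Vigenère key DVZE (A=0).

Repeat the key across the ciphertext: DVZEDVZEDV
S(18)−D(3): 15 → P
E(4)−V(21): -17≡9 → J
E(4)−Z(25): -21≡5 → F
P(15)−E(4): 11 → L
S(18)−D(3): 15 → P
U(20)−V(21): -1≡25 → Z
A(0)−Z(25): -25≡1 → B
E(4)−E(4): 0 → A
A(0)−D(3): -3≡23 → X
O(14)−V(21): -7≡19 → T

PJFLPZBAXT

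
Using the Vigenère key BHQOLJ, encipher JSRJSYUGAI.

KZHXDHVNQW

Repeat the key across the message: BHQOLJBHQO
J(9)+B(1): 10 → K
S(18)+H(7): 25 → Z
R(17)+Q(16): 33≡7 → H
J(9)+O(14): 23 → X
S(18)+L(11): 29≡3 → D
Y(24)+J(9): 33≡7 → H
U(20)+B(1): 21 → V
G(6)+H(7): 13 → N
A(0)+Q(16): 16 → Q
I(8)+O(14): 22 → W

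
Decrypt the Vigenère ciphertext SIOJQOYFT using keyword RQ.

Repeat the key across the ciphertext: RQRQRQRQR
S(18)−R(17): 1 → B
I(8)−Q(16): -8≡18 → S
O(14)−R(17): -3≡23 → X
J(9)−Q(16): -7≡19 → T
Q(16)−R(17): -1≡25 → Z
O(14)−Q(16): -2≡24 → Y
Y(24)−R(17): 7 → H
F(5)−Q(16): -11≡15 → P
T(19)−R(17): 2 → C

BSXTZYHPC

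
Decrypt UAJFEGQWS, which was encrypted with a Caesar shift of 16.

U(20): 20−16=4 → E
A(0): 0−16=-16≡10 → K
J(9): 9−16=-7≡19 → T
F(5): 5−16=-11≡15 → P
E(4): 4−16=-12≡14 → O
G(6): 6−16=-10≡16 → Q
Q(16): 16−16=0 → A
W(22): 22−16=6 → G
S(18): 18−16=2 → C

EKTPOQAGC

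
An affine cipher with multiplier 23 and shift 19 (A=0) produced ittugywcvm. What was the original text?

vaarnhzxil

The inverse of 23 mod 26 is 17, since 23·17=391≡1. Apply D(y)=17·(y−19) mod 26:
i(8): 17·(8−19)=-187≡21 → v
t(19): 17·(19−19)=0 → a
t(19): 17·(19−19)=0 → a
u(20): 17·(20−19)=17 → r
g(6): 17·(6−19)=-221≡13 → n
y(24): 17·(24−19)=85≡7 → h
w(22): 17·(22−19)=51≡25 → z
c(2): 17·(2−19)=-289≡23 → x
v(21): 17·(21−19)=34≡8 → i
m(12): 17·(12−19)=-119≡11 → l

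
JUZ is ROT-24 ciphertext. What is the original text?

J(9): 9−24=-15≡11 → L
U(20): 20−24=-4≡22 → W
Z(25): 25−24=1 → B

LWB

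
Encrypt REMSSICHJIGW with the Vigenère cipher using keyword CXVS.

Repeat the key across the message: CXVSCXVSCXVS
R(17)+C(2): 19 → T
E(4)+X(23): 27≡1 → B
M(12)+V(21): 33≡7 → H
S(18)+S(18): 36≡10 → K
S(18)+C(2): 20 → U
I(8)+X(23): 31≡5 → F
C(2)+V(21): 23 → X
H(7)+S(18): 25 → Z
J(9)+C(2): 11 → L
I(8)+X(23): 31≡5 → F
G(6)+V(21): 27≡1 → B
W(22)+S(18): 40≡14 → O

TBHKUFXZLFBO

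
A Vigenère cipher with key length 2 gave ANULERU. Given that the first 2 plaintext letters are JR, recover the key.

RW

Subtract each crib letter from the matching ciphertext letter (mod 26):
A(0)−J(9)=-9≡17 → R
N(13)−R(17)=-4≡22 → W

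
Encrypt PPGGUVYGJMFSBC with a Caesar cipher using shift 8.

P(15): 15+8=23 → X
P(15): 15+8=23 → X
G(6): 6+8=14 → O
G(6): 6+8=14 → O
U(20): 20+8=28≡2 → C
V(21): 21+8=29≡3 → D
Y(24): 24+8=32≡6 → G
G(6): 6+8=14 → O
J(9): 9+8=17 → R
M(12): 12+8=20 → U
F(5): 5+8=13 → N
S(18): 18+8=26≡0 → A
B(1): 1+8=9 → J
C(2): 2+8=10 → K

XXOOCDGORUNAJK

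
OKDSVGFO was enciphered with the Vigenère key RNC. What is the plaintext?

Repeat the key across the ciphertext: RNCRNCRN
O(14)−R(17): -3≡23 → X
K(10)−N(13): -3≡23 → X
D(3)−C(2): 1 → B
S(18)−R(17): 1 → B
V(21)−N(13): 8 → I
G(6)−C(2): 4 → E
F(5)−R(17): -12≡14 → O
O(14)−N(13): 1 → B

XXBBIEOB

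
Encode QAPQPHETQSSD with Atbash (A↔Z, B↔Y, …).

JZKJKSVGJHHW

Q(16) → J(9)
A(0) → Z(25)
P(15) → K(10)
Q(16) → J(9)
P(15) → K(10)
H(7) → S(18)
E(4) → V(21)
T(19) → G(6)
Q(16) → J(9)
S(18) → H(7)
S(18) → H(7)
D(3) → W(22)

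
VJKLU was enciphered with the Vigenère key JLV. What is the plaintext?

MYPCJ

Repeat the key across the ciphertext: JLVJL
V(21)−J(9): 12 → M
J(9)−L(11): -2≡24 → Y
K(10)−V(21): -11≡15 → P
L(11)−J(9): 2 → C
U(20)−L(11): 9 → J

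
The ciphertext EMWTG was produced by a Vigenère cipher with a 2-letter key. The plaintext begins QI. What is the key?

OE

Subtract each crib letter from the matching ciphertext letter (mod 26):
E(4)−Q(16)=-12≡14 → O
M(12)−I(8)=4 → E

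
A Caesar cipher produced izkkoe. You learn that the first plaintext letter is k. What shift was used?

24

From the crib: i(8)−k(10)=-2≡24, so the shift is 24.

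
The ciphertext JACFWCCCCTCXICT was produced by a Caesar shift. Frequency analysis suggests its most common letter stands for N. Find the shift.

The most frequent ciphertext letter is C (appears 7 times).
C is position 2; N is position 13.
Shift = -11≡15.

15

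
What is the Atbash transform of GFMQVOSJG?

G(6) → T(19)
F(5) → U(20)
M(12) → N(13)
Q(16) → J(9)
V(21) → E(4)
O(14) → L(11)
S(18) → H(7)
J(9) → Q(16)
G(6) → T(19)

TUNJELHQT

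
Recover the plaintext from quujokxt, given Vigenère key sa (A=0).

Repeat the key across the ciphertext: sasasasa
q(16)−s(18): -2≡24 → y
u(20)−a(0): 20 → u
u(20)−s(18): 2 → c
j(9)−a(0): 9 → j
o(14)−s(18): -4≡22 → w
k(10)−a(0): 10 → k
x(23)−s(18): 5 → f
t(19)−a(0): 19 → t

yucjwkft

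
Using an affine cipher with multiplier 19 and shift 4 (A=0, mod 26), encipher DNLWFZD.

JRFGVLJ

D(3): 19·3+4=61≡9 → J
N(13): 19·13+4=251≡17 → R
L(11): 19·11+4=213≡5 → F
W(22): 19·22+4=422≡6 → G
F(5): 19·5+4=99≡21 → V
Z(25): 19·25+4=479≡11 → L
D(3): 19·3+4=61≡9 → J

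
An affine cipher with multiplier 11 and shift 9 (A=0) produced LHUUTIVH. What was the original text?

The inverse of 11 mod 26 is 19, since 11·19=209≡1. Apply D(y)=19·(y−9) mod 26:
L(11): 19·(11−9)=38≡12 → M
H(7): 19·(7−9)=-38≡14 → O
U(20): 19·(20−9)=209≡1 → B
U(20): 19·(20−9)=209≡1 → B
T(19): 19·(19−9)=190≡8 → I
I(8): 19·(8−9)=-19≡7 → H
V(21): 19·(21−9)=228≡20 → U
H(7): 19·(7−9)=-38≡14 → O

MOBBIHUO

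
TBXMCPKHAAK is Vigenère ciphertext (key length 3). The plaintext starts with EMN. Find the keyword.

PPK

Subtract each crib letter from the matching ciphertext letter (mod 26):
T(19)−E(4)=15 → P
B(1)−M(12)=-11≡15 → P
X(23)−N(13)=10 → K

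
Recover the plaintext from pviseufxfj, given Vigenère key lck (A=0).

etyhckuvvy

Repeat the key across the ciphertext: lcklcklckl
p(15)−l(11): 4 → e
v(21)−c(2): 19 → t
i(8)−k(10): -2≡24 → y
s(18)−l(11): 7 → h
e(4)−c(2): 2 → c
u(20)−k(10): 10 → k
f(5)−l(11): -6≡20 → u
x(23)−c(2): 21 → v
f(5)−k(10): -5≡21 → v
j(9)−l(11): -2≡24 → y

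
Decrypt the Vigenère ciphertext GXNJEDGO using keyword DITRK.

Repeat the key across the ciphertext: DITRKDIT
G(6)−D(3): 3 → D
X(23)−I(8): 15 → P
N(13)−T(19): -6≡20 → U
J(9)−R(17): -8≡18 → S
E(4)−K(10): -6≡20 → U
D(3)−D(3): 0 → A
G(6)−I(8): -2≡24 → Y
O(14)−T(19): -5≡21 → V

DPUSUAYV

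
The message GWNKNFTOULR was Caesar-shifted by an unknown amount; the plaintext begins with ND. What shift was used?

19

From the crib: G(6)−N(13)=-7≡19, so the shift is 19.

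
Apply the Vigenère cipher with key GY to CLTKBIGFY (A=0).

IJZIHGMDE

Repeat the key across the message: GYGYGYGYG
C(2)+G(6): 8 → I
L(11)+Y(24): 35≡9 → J
T(19)+G(6): 25 → Z
K(10)+Y(24): 34≡8 → I
B(1)+G(6): 7 → H
I(8)+Y(24): 32≡6 → G
G(6)+G(6): 12 → M
F(5)+Y(24): 29≡3 → D
Y(24)+G(6): 30≡4 → E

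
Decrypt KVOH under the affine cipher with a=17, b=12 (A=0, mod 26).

GZUP

The inverse of 17 mod 26 is 23, since 17·23=391≡1. Apply D(y)=23·(y−12) mod 26:
K(10): 23·(10−12)=-46≡6 → G
V(21): 23·(21−12)=207≡25 → Z
O(14): 23·(14−12)=46≡20 → U
H(7): 23·(7−12)=-115≡15 → P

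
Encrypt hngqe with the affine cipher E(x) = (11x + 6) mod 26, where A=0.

ftuay

h(7): 11·7+6=83≡5 → f
n(13): 11·13+6=149≡19 → t
g(6): 11·6+6=72≡20 → u
q(16): 11·16+6=182≡0 → a
e(4): 11·4+6=50≡24 → y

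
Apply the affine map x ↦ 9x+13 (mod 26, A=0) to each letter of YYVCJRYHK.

VVUFQKVYZ

Y(24): 9·24+13=229≡21 → V
Y(24): 9·24+13=229≡21 → V
V(21): 9·21+13=202≡20 → U
C(2): 9·2+13=31≡5 → F
J(9): 9·9+13=94≡16 → Q
R(17): 9·17+13=166≡10 → K
Y(24): 9·24+13=229≡21 → V
H(7): 9·7+13=76≡24 → Y
K(10): 9·10+13=103≡25 → Z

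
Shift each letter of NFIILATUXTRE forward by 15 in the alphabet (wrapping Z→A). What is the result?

CUXXAPIJMIGT

N(13): 13+15=28≡2 → C
F(5): 5+15=20 → U
I(8): 8+15=23 → X
I(8): 8+15=23 → X
L(11): 11+15=26≡0 → A
A(0): 0+15=15 → P
T(19): 19+15=34≡8 → I
U(20): 20+15=35≡9 → J
X(23): 23+15=38≡12 → M
T(19): 19+15=34≡8 → I
R(17): 17+15=32≡6 → G
E(4): 4+15=19 → T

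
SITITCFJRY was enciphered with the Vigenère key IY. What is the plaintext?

KKLKLEXLJA

Repeat the key across the ciphertext: IYIYIYIYIY
S(18)−I(8): 10 → K
I(8)−Y(24): -16≡10 → K
T(19)−I(8): 11 → L
I(8)−Y(24): -16≡10 → K
T(19)−I(8): 11 → L
C(2)−Y(24): -22≡4 → E
F(5)−I(8): -3≡23 → X
J(9)−Y(24): -15≡11 → L
R(17)−I(8): 9 → J
Y(24)−Y(24): 0 → A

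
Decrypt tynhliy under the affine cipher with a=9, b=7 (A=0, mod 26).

kzsamdz

The inverse of 9 mod 26 is 3, since 9·3=27≡1. Apply D(y)=3·(y−7) mod 26:
t(19): 3·(19−7)=36≡10 → k
y(24): 3·(24−7)=51≡25 → z
n(13): 3·(13−7)=18 → s
h(7): 3·(7−7)=0 → a
l(11): 3·(11−7)=12 → m
i(8): 3·(8−7)=3 → d
y(24): 3·(24−7)=51≡25 → z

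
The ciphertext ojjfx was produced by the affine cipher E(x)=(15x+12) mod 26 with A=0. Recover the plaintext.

offdz

The inverse of 15 mod 26 is 7, since 15·7=105≡1. Apply D(y)=7·(y−12) mod 26:
o(14): 7·(14−12)=14 → o
j(9): 7·(9−12)=-21≡5 → f
j(9): 7·(9−12)=-21≡5 → f
f(5): 7·(5−12)=-49≡3 → d
x(23): 7·(23−12)=77≡25 → z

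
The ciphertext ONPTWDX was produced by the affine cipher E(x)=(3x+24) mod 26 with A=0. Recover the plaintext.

OFXHITR

The inverse of 3 mod 26 is 9, since 3·9=27≡1. Apply D(y)=9·(y−24) mod 26:
O(14): 9·(14−24)=-90≡14 → O
N(13): 9·(13−24)=-99≡5 → F
P(15): 9·(15−24)=-81≡23 → X
T(19): 9·(19−24)=-45≡7 → H
W(22): 9·(22−24)=-18≡8 → I
D(3): 9·(3−24)=-189≡19 → T
X(23): 9·(23−24)=-9≡17 → R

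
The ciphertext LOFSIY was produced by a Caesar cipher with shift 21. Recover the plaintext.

L(11): 11−21=-10≡16 → Q
O(14): 14−21=-7≡19 → T
F(5): 5−21=-16≡10 → K
S(18): 18−21=-3≡23 → X
I(8): 8−21=-13≡13 → N
Y(24): 24−21=3 → D

QTKXND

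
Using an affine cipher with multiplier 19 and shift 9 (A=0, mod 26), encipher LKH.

L(11): 19·11+9=218≡10 → K
K(10): 19·10+9=199≡17 → R
H(7): 19·7+9=142≡12 → M

KRM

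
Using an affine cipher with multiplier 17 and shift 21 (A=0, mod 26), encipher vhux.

okxw

v(21): 17·21+21=378≡14 → o
h(7): 17·7+21=140≡10 → k
u(20): 17·20+21=361≡23 → x
x(23): 17·23+21=412≡22 → w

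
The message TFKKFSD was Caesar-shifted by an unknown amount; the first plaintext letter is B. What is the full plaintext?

BNSSNAL

From the crib: T(19)−B(1)=18, so the shift is 18.
Subtract 18 from each ciphertext letter:
T(19): 19−18=1 → B
F(5): 5−18=-13≡13 → N
K(10): 10−18=-8≡18 → S
K(10): 10−18=-8≡18 → S
F(5): 5−18=-13≡13 → N
S(18): 18−18=0 → A
D(3): 3−18=-15≡11 → L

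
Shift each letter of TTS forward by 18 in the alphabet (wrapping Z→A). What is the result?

LLK

T(19): 19+18=37≡11 → L
T(19): 19+18=37≡11 → L
S(18): 18+18=36≡10 → K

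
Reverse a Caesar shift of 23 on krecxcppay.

nuhfafssdb

k(10): 10−23=-13≡13 → n
r(17): 17−23=-6≡20 → u
e(4): 4−23=-19≡7 → h
c(2): 2−23=-21≡5 → f
x(23): 23−23=0 → a
c(2): 2−23=-21≡5 → f
p(15): 15−23=-8≡18 → s
p(15): 15−23=-8≡18 → s
a(0): 0−23=-23≡3 → d
y(24): 24−23=1 → b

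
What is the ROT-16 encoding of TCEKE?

T(19): 19+16=35≡9 → J
C(2): 2+16=18 → S
E(4): 4+16=20 → U
K(10): 10+16=26≡0 → A
E(4): 4+16=20 → U

JSUAU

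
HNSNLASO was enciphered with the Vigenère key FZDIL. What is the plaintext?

Repeat the key across the ciphertext: FZDILFZD
H(7)−F(5): 2 → C
N(13)−Z(25): -12≡14 → O
S(18)−D(3): 15 → P
N(13)−I(8): 5 → F
L(11)−L(11): 0 → A
A(0)−F(5): -5≡21 → V
S(18)−Z(25): -7≡19 → T
O(14)−D(3): 11 → L

COPFAVTL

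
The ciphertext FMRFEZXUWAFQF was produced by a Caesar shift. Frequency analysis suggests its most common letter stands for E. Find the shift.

1

The most frequent ciphertext letter is F (appears 4 times).
F is position 5; E is position 4.
Shift = 1.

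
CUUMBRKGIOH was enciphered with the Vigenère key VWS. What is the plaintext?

HYCRFZPKQTL

Repeat the key across the ciphertext: VWSVWSVWSVW
C(2)−V(21): -19≡7 → H
U(20)−W(22): -2≡24 → Y
U(20)−S(18): 2 → C
M(12)−V(21): -9≡17 → R
B(1)−W(22): -21≡5 → F
R(17)−S(18): -1≡25 → Z
K(10)−V(21): -11≡15 → P
G(6)−W(22): -16≡10 → K
I(8)−S(18): -10≡16 → Q
O(14)−V(21): -7≡19 → T
H(7)−W(22): -15≡11 → L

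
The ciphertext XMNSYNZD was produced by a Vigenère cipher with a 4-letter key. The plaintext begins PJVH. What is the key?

IDSL

Subtract each crib letter from the matching ciphertext letter (mod 26):
X(23)−P(15)=8 → I
M(12)−J(9)=3 → D
N(13)−V(21)=-8≡18 → S
S(18)−H(7)=11 → L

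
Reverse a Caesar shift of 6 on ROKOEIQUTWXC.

LIEIYCKONQRW

R(17): 17−6=11 → L
O(14): 14−6=8 → I
K(10): 10−6=4 → E
O(14): 14−6=8 → I
E(4): 4−6=-2≡24 → Y
I(8): 8−6=2 → C
Q(16): 16−6=10 → K
U(20): 20−6=14 → O
T(19): 19−6=13 → N
W(22): 22−6=16 → Q
X(23): 23−6=17 → R
C(2): 2−6=-4≡22 → W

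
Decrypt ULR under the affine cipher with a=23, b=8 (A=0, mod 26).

The inverse of 23 mod 26 is 17, since 23·17=391≡1. Apply D(y)=17·(y−8) mod 26:
U(20): 17·(20−8)=204≡22 → W
L(11): 17·(11−8)=51≡25 → Z
R(17): 17·(17−8)=153≡23 → X

WZX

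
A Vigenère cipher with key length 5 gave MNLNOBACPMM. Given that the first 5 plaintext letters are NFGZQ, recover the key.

Subtract each crib letter from the matching ciphertext letter (mod 26):
M(12)−N(13)=-1≡25 → Z
N(13)−F(5)=8 → I
L(11)−G(6)=5 → F
N(13)−Z(25)=-12≡14 → O
O(14)−Q(16)=-2≡24 → Y

ZIFOY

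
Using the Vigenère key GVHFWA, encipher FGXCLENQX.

LBEHHETLE

Repeat the key across the message: GVHFWAGVH
F(5)+G(6): 11 → L
G(6)+V(21): 27≡1 → B
X(23)+H(7): 30≡4 → E
C(2)+F(5): 7 → H
L(11)+W(22): 33≡7 → H
E(4)+A(0): 4 → E
N(13)+G(6): 19 → T
Q(16)+V(21): 37≡11 → L
X(23)+H(7): 30≡4 → E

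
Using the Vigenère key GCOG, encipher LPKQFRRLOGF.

RRYWLTFRUIT

Repeat the key across the message: GCOGGCOGGCO
L(11)+G(6): 17 → R
P(15)+C(2): 17 → R
K(10)+O(14): 24 → Y
Q(16)+G(6): 22 → W
F(5)+G(6): 11 → L
R(17)+C(2): 19 → T
R(17)+O(14): 31≡5 → F
L(11)+G(6): 17 → R
O(14)+G(6): 20 → U
G(6)+C(2): 8 → I
F(5)+O(14): 19 → T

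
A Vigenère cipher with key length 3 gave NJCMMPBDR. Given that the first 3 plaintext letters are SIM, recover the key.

VBQ

Subtract each crib letter from the matching ciphertext letter (mod 26):
N(13)−S(18)=-5≡21 → V
J(9)−I(8)=1 → B
C(2)−M(12)=-10≡16 → Q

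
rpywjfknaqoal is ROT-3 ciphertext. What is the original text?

omvtgchkxnlxi

r(17): 17−3=14 → o
p(15): 15−3=12 → m
y(24): 24−3=21 → v
w(22): 22−3=19 → t
j(9): 9−3=6 → g
f(5): 5−3=2 → c
k(10): 10−3=7 → h
n(13): 13−3=10 → k
a(0): 0−3=-3≡23 → x
q(16): 16−3=13 → n
o(14): 14−3=11 → l
a(0): 0−3=-3≡23 → x
l(11): 11−3=8 → i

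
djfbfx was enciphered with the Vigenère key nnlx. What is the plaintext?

Repeat the key across the ciphertext: nnlxnn
d(3)−n(13): -10≡16 → q
j(9)−n(13): -4≡22 → w
f(5)−l(11): -6≡20 → u
b(1)−x(23): -22≡4 → e
f(5)−n(13): -8≡18 → s
x(23)−n(13): 10 → k

qwuesk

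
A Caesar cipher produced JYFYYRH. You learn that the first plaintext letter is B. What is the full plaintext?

From the crib: J(9)−B(1)=8, so the shift is 8.
Subtract 8 from each ciphertext letter:
J(9): 9−8=1 → B
Y(24): 24−8=16 → Q
F(5): 5−8=-3≡23 → X
Y(24): 24−8=16 → Q
Y(24): 24−8=16 → Q
R(17): 17−8=9 → J
H(7): 7−8=-1≡25 → Z

BQXQQJZ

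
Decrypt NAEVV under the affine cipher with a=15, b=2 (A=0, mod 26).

ZMODD

The inverse of 15 mod 26 is 7, since 15·7=105≡1. Apply D(y)=7·(y−2) mod 26:
N(13): 7·(13−2)=77≡25 → Z
A(0): 7·(0−2)=-14≡12 → M
E(4): 7·(4−2)=14 → O
V(21): 7·(21−2)=133≡3 → D
V(21): 7·(21−2)=133≡3 → D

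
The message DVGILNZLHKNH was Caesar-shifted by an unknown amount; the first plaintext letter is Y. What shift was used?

From the crib: D(3)−Y(24)=-21≡5, so the shift is 5.

5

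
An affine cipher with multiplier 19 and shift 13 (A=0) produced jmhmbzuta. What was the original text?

The inverse of 19 mod 26 is 11, since 19·11=209≡1. Apply D(y)=11·(y−13) mod 26:
j(9): 11·(9−13)=-44≡8 → i
m(12): 11·(12−13)=-11≡15 → p
h(7): 11·(7−13)=-66≡12 → m
m(12): 11·(12−13)=-11≡15 → p
b(1): 11·(1−13)=-132≡24 → y
z(25): 11·(25−13)=132≡2 → c
u(20): 11·(20−13)=77≡25 → z
t(19): 11·(19−13)=66≡14 → o
a(0): 11·(0−13)=-143≡13 → n

ipmpyczon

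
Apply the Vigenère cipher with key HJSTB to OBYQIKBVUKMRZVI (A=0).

Repeat the key across the message: HJSTBHJSTBHJSTB
O(14)+H(7): 21 → V
B(1)+J(9): 10 → K
Y(24)+S(18): 42≡16 → Q
Q(16)+T(19): 35≡9 → J
I(8)+B(1): 9 → J
K(10)+H(7): 17 → R
B(1)+J(9): 10 → K
V(21)+S(18): 39≡13 → N
U(20)+T(19): 39≡13 → N
K(10)+B(1): 11 → L
M(12)+H(7): 19 → T
R(17)+J(9): 26≡0 → A
Z(25)+S(18): 43≡17 → R
V(21)+T(19): 40≡14 → O
I(8)+B(1): 9 → J

VKQJJRKNNLTAROJ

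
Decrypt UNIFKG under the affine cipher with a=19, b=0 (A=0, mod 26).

MNKDGO

The inverse of 19 mod 26 is 11, since 19·11=209≡1. Apply D(y)=11·(y−0) mod 26:
U(20): 11·(20−0)=220≡12 → M
N(13): 11·(13−0)=143≡13 → N
I(8): 11·(8−0)=88≡10 → K
F(5): 11·(5−0)=55≡3 → D
K(10): 11·(10−0)=110≡6 → G
G(6): 11·(6−0)=66≡14 → O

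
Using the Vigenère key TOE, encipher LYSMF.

Repeat the key across the message: TOETO
L(11)+T(19): 30≡4 → E
Y(24)+O(14): 38≡12 → M
S(18)+E(4): 22 → W
M(12)+T(19): 31≡5 → F
F(5)+O(14): 19 → T

EMWFT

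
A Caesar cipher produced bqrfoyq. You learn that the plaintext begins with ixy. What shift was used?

From the crib: b(1)−i(8)=-7≡19, so the shift is 19.

19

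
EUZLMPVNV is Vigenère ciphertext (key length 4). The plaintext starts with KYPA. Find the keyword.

UWKL

Subtract each crib letter from the matching ciphertext letter (mod 26):
E(4)−K(10)=-6≡20 → U
U(20)−Y(24)=-4≡22 → W
Z(25)−P(15)=10 → K
L(11)−A(0)=11 → L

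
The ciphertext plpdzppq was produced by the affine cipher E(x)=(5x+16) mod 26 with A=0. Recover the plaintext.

The inverse of 5 mod 26 is 21, since 5·21=105≡1. Apply D(y)=21·(y−16) mod 26:
p(15): 21·(15−16)=-21≡5 → f
l(11): 21·(11−16)=-105≡25 → z
p(15): 21·(15−16)=-21≡5 → f
d(3): 21·(3−16)=-273≡13 → n
z(25): 21·(25−16)=189≡7 → h
p(15): 21·(15−16)=-21≡5 → f
p(15): 21·(15−16)=-21≡5 → f
q(16): 21·(16−16)=0 → a

fzfnhffa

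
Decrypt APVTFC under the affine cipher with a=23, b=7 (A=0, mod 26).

LGEWST

The inverse of 23 mod 26 is 17, since 23·17=391≡1. Apply D(y)=17·(y−7) mod 26:
A(0): 17·(0−7)=-119≡11 → L
P(15): 17·(15−7)=136≡6 → G
V(21): 17·(21−7)=238≡4 → E
T(19): 17·(19−7)=204≡22 → W
F(5): 17·(5−7)=-34≡18 → S
C(2): 17·(2−7)=-85≡19 → T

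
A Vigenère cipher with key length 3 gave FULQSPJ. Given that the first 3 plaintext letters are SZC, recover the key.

Subtract each crib letter from the matching ciphertext letter (mod 26):
F(5)−S(18)=-13≡13 → N
U(20)−Z(25)=-5≡21 → V
L(11)−C(2)=9 → J

NVJ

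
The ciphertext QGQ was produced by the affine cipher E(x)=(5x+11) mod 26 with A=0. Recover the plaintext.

BZB

The inverse of 5 mod 26 is 21, since 5·21=105≡1. Apply D(y)=21·(y−11) mod 26:
Q(16): 21·(16−11)=105≡1 → B
G(6): 21·(6−11)=-105≡25 → Z
Q(16): 21·(16−11)=105≡1 → B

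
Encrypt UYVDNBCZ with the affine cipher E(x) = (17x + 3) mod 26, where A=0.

FVWCQULM

U(20): 17·20+3=343≡5 → F
Y(24): 17·24+3=411≡21 → V
V(21): 17·21+3=360≡22 → W
D(3): 17·3+3=54≡2 → C
N(13): 17·13+3=224≡16 → Q
B(1): 17·1+3=20 → U
C(2): 17·2+3=37≡11 → L
Z(25): 17·25+3=428≡12 → M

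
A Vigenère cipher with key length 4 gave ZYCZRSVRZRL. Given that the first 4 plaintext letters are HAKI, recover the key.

SYSR

Subtract each crib letter from the matching ciphertext letter (mod 26):
Z(25)−H(7)=18 → S
Y(24)−A(0)=24 → Y
C(2)−K(10)=-8≡18 → S
Z(25)−I(8)=17 → R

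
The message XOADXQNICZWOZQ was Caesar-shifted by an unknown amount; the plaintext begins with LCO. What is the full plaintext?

LCORLEBWQNKCNE

From the crib: X(23)−L(11)=12, so the shift is 12.
Subtract 12 from each ciphertext letter:
X(23): 23−12=11 → L
O(14): 14−12=2 → C
A(0): 0−12=-12≡14 → O
D(3): 3−12=-9≡17 → R
X(23): 23−12=11 → L
Q(16): 16−12=4 → E
N(13): 13−12=1 → B
I(8): 8−12=-4≡22 → W
C(2): 2−12=-10≡16 → Q
Z(25): 25−12=13 → N
W(22): 22−12=10 → K
O(14): 14−12=2 → C
Z(25): 25−12=13 → N
Q(16): 16−12=4 → E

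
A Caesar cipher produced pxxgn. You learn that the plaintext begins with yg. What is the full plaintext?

yggpw

From the crib: p(15)−y(24)=-9≡17, so the shift is 17.
Subtract 17 from each ciphertext letter:
p(15): 15−17=-2≡24 → y
x(23): 23−17=6 → g
x(23): 23−17=6 → g
g(6): 6−17=-11≡15 → p
n(13): 13−17=-4≡22 → w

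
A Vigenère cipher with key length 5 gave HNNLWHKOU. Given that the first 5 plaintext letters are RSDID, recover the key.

QVKDT

Subtract each crib letter from the matching ciphertext letter (mod 26):
H(7)−R(17)=-10≡16 → Q
N(13)−S(18)=-5≡21 → V
N(13)−D(3)=10 → K
L(11)−I(8)=3 → D
W(22)−D(3)=19 → T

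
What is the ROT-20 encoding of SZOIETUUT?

S(18): 18+20=38≡12 → M
Z(25): 25+20=45≡19 → T
O(14): 14+20=34≡8 → I
I(8): 8+20=28≡2 → C
E(4): 4+20=24 → Y
T(19): 19+20=39≡13 → N
U(20): 20+20=40≡14 → O
U(20): 20+20=40≡14 → O
T(19): 19+20=39≡13 → N

MTICYNOON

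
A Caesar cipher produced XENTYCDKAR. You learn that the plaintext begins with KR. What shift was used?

From the crib: X(23)−K(10)=13, so the shift is 13.

13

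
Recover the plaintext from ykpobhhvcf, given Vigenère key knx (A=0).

oxseokxifv

Repeat the key across the ciphertext: knxknxknxk
y(24)−k(10): 14 → o
k(10)−n(13): -3≡23 → x
p(15)−x(23): -8≡18 → s
o(14)−k(10): 4 → e
b(1)−n(13): -12≡14 → o
h(7)−x(23): -16≡10 → k
h(7)−k(10): -3≡23 → x
v(21)−n(13): 8 → i
c(2)−x(23): -21≡5 → f
f(5)−k(10): -5≡21 → v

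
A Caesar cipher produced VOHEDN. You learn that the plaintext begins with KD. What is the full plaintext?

KDWTSC

From the crib: V(21)−K(10)=11, so the shift is 11.
Subtract 11 from each ciphertext letter:
V(21): 21−11=10 → K
O(14): 14−11=3 → D
H(7): 7−11=-4≡22 → W
E(4): 4−11=-7≡19 → T
D(3): 3−11=-8≡18 → S
N(13): 13−11=2 → C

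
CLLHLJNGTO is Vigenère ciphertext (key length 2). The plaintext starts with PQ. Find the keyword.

Subtract each crib letter from the matching ciphertext letter (mod 26):
C(2)−P(15)=-13≡13 → N
L(11)−Q(16)=-5≡21 → V

NV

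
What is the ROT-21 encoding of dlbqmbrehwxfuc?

d(3): 3+21=24 → y
l(11): 11+21=32≡6 → g
b(1): 1+21=22 → w
q(16): 16+21=37≡11 → l
m(12): 12+21=33≡7 → h
b(1): 1+21=22 → w
r(17): 17+21=38≡12 → m
e(4): 4+21=25 → z
h(7): 7+21=28≡2 → c
w(22): 22+21=43≡17 → r
x(23): 23+21=44≡18 → s
f(5): 5+21=26≡0 → a
u(20): 20+21=41≡15 → p
c(2): 2+21=23 → x

ygwlhwmzcrsapx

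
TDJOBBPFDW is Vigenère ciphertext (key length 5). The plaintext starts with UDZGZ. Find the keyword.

Subtract each crib letter from the matching ciphertext letter (mod 26):
T(19)−U(20)=-1≡25 → Z
D(3)−D(3)=0 → A
J(9)−Z(25)=-16≡10 → K
O(14)−G(6)=8 → I
B(1)−Z(25)=-24≡2 → C

ZAKIC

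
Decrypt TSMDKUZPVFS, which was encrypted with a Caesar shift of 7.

T(19): 19−7=12 → M
S(18): 18−7=11 → L
M(12): 12−7=5 → F
D(3): 3−7=-4≡22 → W
K(10): 10−7=3 → D
U(20): 20−7=13 → N
Z(25): 25−7=18 → S
P(15): 15−7=8 → I
V(21): 21−7=14 → O
F(5): 5−7=-2≡24 → Y
S(18): 18−7=11 → L

MLFWDNSIOYL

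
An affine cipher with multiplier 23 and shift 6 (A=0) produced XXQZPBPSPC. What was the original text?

The inverse of 23 mod 26 is 17, since 23·17=391≡1. Apply D(y)=17·(y−6) mod 26:
X(23): 17·(23−6)=289≡3 → D
X(23): 17·(23−6)=289≡3 → D
Q(16): 17·(16−6)=170≡14 → O
Z(25): 17·(25−6)=323≡11 → L
P(15): 17·(15−6)=153≡23 → X
B(1): 17·(1−6)=-85≡19 → T
P(15): 17·(15−6)=153≡23 → X
S(18): 17·(18−6)=204≡22 → W
P(15): 17·(15−6)=153≡23 → X
C(2): 17·(2−6)=-68≡10 → K

DDOLXTXWXK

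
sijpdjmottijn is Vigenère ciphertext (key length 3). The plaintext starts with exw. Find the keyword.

oln

Subtract each crib letter from the matching ciphertext letter (mod 26):
s(18)−e(4)=14 → o
i(8)−x(23)=-15≡11 → l
j(9)−w(22)=-13≡13 → n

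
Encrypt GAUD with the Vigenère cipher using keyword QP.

Repeat the key across the message: QPQP
G(6)+Q(16): 22 → W
A(0)+P(15): 15 → P
U(20)+Q(16): 36≡10 → K
D(3)+P(15): 18 → S

WPKS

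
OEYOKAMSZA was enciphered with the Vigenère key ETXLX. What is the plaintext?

Repeat the key across the ciphertext: ETXLXETXLX
O(14)−E(4): 10 → K
E(4)−T(19): -15≡11 → L
Y(24)−X(23): 1 → B
O(14)−L(11): 3 → D
K(10)−X(23): -13≡13 → N
A(0)−E(4): -4≡22 → W
M(12)−T(19): -7≡19 → T
S(18)−X(23): -5≡21 → V
Z(25)−L(11): 14 → O
A(0)−X(23): -23≡3 → D

KLBDNWTVOD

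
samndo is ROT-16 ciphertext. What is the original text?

ckwxny

s(18): 18−16=2 → c
a(0): 0−16=-16≡10 → k
m(12): 12−16=-4≡22 → w
n(13): 13−16=-3≡23 → x
d(3): 3−16=-13≡13 → n
o(14): 14−16=-2≡24 → y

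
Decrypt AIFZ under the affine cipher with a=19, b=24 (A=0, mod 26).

The inverse of 19 mod 26 is 11, since 19·11=209≡1. Apply D(y)=11·(y−24) mod 26:
A(0): 11·(0−24)=-264≡22 → W
I(8): 11·(8−24)=-176≡6 → G
F(5): 11·(5−24)=-209≡25 → Z
Z(25): 11·(25−24)=11 → L

WGZL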